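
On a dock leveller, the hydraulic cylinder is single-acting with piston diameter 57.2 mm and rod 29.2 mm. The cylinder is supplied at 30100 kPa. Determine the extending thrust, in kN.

Cap-side area A_cap = π/4 × (57.2 mm)² = 2570 mm^2
F = P × A_cap = 30100 kPa × A_cap

F ≈ 77.3 kN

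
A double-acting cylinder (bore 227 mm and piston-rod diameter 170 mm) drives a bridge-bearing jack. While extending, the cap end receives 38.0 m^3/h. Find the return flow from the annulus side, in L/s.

Q_out ≈ 4.64 L/s

Cap-side area A_cap = π/4 × (227 mm)² = 40470 mm^2
Rod-side annular area A_ann = π/4 × (227² − 170²) = 17770 mm^2
Piston speed v = Q_in/A_cap; rod-end outflow Q_out = v × A_ann = Q_in × A_ann/A_cap.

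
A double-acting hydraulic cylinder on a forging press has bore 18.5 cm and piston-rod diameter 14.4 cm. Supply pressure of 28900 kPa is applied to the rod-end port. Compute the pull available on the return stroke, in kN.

Rod-side annular area A_ann = π/4 × (18.5² − 14.4²) = 105.9 cm^2
On retraction the pressure acts on the annular area (bore minus rod).
F = P × A_ann

F ≈ 306 kN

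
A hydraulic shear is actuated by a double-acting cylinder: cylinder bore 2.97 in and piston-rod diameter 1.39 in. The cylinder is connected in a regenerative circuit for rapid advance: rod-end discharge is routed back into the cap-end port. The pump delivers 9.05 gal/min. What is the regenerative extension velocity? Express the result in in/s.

v ≈ 23.0 in/s

In regeneration the rod-end outflow joins the pump flow into the cap end, so the net volume the pump must supply per unit advance equals the rod cross-section area.
Rod cross-section A_rod = π/4 × (1.39 in)² = 1.517 in^2
v = Q_pump / A_rod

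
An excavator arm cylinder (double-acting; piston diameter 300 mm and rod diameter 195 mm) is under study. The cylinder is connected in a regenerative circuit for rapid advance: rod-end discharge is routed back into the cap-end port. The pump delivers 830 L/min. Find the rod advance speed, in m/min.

In regeneration the rod-end outflow joins the pump flow into the cap end, so the net volume the pump must supply per unit advance equals the rod cross-section area.
Rod cross-section A_rod = π/4 × (195 mm)² = 29860 mm^2
v = Q_pump / A_rod

v ≈ 27.8 m/min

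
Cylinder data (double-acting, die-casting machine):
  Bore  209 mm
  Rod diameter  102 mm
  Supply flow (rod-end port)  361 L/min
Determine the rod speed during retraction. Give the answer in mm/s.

v ≈ 230 mm/s

Rod-side annular area A_ann = π/4 × (209² − 102²) = 26140 mm^2
Flow into the rod-end port fills the annular volume.
v = Q / A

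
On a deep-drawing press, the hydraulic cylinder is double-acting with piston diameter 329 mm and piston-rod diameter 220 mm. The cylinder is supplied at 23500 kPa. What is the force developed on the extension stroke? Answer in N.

F ≈ 2.00e6 N

Cap-side area A_cap = π/4 × (329 mm)² = 85010 mm^2
F = P × A_cap = 23500 kPa × A_cap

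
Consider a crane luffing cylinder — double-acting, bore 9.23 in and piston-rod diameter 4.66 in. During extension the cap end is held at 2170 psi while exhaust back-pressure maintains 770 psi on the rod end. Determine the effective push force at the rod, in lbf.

F ≈ 1.07e5 lbf

Cap-side area A_cap = π/4 × (9.23 in)² = 66.91 in^2
Rod-side annular area A_ann = π/4 × (9.23² − 4.66²) = 49.85 in^2
Net thrust = P_cap·A_cap − P_rod·A_ann = 1.452e5 lbf − 38390 lbf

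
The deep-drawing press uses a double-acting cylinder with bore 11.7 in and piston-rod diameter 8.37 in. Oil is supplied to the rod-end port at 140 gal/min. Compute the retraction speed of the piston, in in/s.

Rod-side annular area A_ann = π/4 × (11.7² − 8.37²) = 52.49 in^2
Flow into the rod-end port fills the annular volume.
v = Q / A

v ≈ 10.3 in/s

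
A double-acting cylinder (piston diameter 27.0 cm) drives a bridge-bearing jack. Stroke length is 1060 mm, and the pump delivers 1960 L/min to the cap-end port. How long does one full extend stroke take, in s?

t ≈ 1.86 s

Cap-side area A_cap = π/4 × (27.0 cm)² = 572.6 cm^2
Swept volume V = A × L; t = V / Q = A·L / Q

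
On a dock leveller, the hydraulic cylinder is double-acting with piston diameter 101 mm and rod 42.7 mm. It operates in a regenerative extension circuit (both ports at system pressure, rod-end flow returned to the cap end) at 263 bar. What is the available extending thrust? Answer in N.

F ≈ 37700 N

With equal pressure on both faces, forces on the annular region cancel; the net push is pressure × rod cross-section.
Rod cross-section A_rod = π/4 × (42.7 mm)² = 1432 mm^2
F = P × A_rod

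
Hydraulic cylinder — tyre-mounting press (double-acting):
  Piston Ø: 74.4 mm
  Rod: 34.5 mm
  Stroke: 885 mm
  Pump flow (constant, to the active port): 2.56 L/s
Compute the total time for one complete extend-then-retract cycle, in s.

t ≈ 2.68 s

Cap-side area A_cap = π/4 × (74.4 mm)² = 4347 mm^2
Rod-side annular area A_ann = π/4 × (74.4² − 34.5²) = 3413 mm^2
t_ext = A_cap·L/Q = 1.503 s
t_ret = A_ann·L/Q = 1.180 s
t_cycle = t_ext + t_ret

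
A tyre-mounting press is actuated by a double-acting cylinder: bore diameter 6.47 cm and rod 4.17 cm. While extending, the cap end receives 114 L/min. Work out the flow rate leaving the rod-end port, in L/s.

Q_out ≈ 1.11 L/s

Cap-side area A_cap = π/4 × (6.47 cm)² = 32.88 cm^2
Rod-side annular area A_ann = π/4 × (6.47² − 4.17²) = 19.22 cm^2
Piston speed v = Q_in/A_cap; rod-end outflow Q_out = v × A_ann = Q_in × A_ann/A_cap.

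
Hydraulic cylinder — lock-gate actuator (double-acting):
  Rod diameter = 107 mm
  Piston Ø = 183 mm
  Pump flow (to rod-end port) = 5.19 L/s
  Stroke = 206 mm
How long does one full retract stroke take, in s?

t ≈ 0.687 s

Rod-side annular area A_ann = π/4 × (183² − 107²) = 17310 mm^2
Swept volume V = A × L; t = V / Q = A·L / Q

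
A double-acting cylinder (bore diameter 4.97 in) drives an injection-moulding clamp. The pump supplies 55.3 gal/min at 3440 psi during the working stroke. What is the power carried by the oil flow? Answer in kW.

W ≈ 82.7 kW

Hydraulic power = P × Q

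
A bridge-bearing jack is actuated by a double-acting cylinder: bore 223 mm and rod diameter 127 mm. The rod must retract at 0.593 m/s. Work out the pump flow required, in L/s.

Q ≈ 15.6 L/s

Rod-side annular area A_ann = π/4 × (223² − 127²) = 26390 mm^2
Q = A × v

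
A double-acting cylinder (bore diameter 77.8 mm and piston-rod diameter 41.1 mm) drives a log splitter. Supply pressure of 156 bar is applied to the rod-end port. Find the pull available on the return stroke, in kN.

Rod-side annular area A_ann = π/4 × (77.8² − 41.1²) = 3427 mm^2
On retraction the pressure acts on the annular area (bore minus rod).
F = P × A_ann

F ≈ 53.5 kN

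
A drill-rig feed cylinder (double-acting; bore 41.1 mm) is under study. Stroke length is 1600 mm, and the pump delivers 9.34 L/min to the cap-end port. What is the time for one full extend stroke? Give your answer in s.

t ≈ 13.6 s

Cap-side area A_cap = π/4 × (41.1 mm)² = 1327 mm^2
Swept volume V = A × L; t = V / Q = A·L / Q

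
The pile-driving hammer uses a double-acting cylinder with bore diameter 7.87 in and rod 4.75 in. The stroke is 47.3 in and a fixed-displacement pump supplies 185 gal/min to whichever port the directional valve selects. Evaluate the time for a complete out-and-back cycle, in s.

t ≈ 5.28 s

Cap-side area A_cap = π/4 × (7.87 in)² = 48.65 in^2
Rod-side annular area A_ann = π/4 × (7.87² − 4.75²) = 30.92 in^2
t_ext = A_cap·L/Q = 3.230 s
t_ret = A_ann·L/Q = 2.054 s
t_cycle = t_ext + t_ret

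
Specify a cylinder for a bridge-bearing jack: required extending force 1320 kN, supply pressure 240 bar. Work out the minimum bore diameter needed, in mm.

D ≈ 265 mm

Extension force acts on the full piston face: F = P × (π/4)D².
D = √(4F / (πP)) = √(4 × 1320 kN / (π × 240 bar))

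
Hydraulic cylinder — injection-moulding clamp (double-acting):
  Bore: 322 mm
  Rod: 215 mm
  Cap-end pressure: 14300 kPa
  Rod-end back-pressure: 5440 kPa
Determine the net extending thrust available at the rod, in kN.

F ≈ 919 kN

Cap-side area A_cap = π/4 × (322 mm)² = 81430 mm^2
Rod-side annular area A_ann = π/4 × (322² − 215²) = 45130 mm^2
Net thrust = P_cap·A_cap − P_rod·A_ann = 1164 kN − 245.5 kN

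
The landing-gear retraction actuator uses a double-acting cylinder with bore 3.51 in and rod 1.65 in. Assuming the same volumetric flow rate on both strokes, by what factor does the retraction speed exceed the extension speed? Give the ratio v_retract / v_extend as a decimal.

Cap-side area A_cap = π/4 × (3.51 in)² = 9.676 in^2
Rod-side annular area A_ann = π/4 × (3.51² − 1.65²) = 7.538 in^2
For equal Q, v ∝ 1/A, so v_ret/v_ext = A_cap/A_ann.

v_ret/v_ext ≈ 1.28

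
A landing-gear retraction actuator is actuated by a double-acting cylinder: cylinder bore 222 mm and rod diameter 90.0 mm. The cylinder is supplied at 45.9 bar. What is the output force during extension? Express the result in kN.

Cap-side area A_cap = π/4 × (222 mm)² = 38710 mm^2
F = P × A_cap = 45.9 bar × A_cap

F ≈ 178 kN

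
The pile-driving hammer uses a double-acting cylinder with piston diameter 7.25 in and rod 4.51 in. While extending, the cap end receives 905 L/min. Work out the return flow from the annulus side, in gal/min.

Cap-side area A_cap = π/4 × (7.25 in)² = 41.28 in^2
Rod-side annular area A_ann = π/4 × (7.25² − 4.51²) = 25.31 in^2
Piston speed v = Q_in/A_cap; rod-end outflow Q_out = v × A_ann = Q_in × A_ann/A_cap.

Q_out ≈ 147 gal/min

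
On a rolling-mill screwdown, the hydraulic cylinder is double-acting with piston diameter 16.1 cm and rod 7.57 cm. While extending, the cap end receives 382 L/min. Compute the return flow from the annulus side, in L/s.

Cap-side area A_cap = π/4 × (16.1 cm)² = 203.6 cm^2
Rod-side annular area A_ann = π/4 × (16.1² − 7.57²) = 158.6 cm^2
Piston speed v = Q_in/A_cap; rod-end outflow Q_out = v × A_ann = Q_in × A_ann/A_cap.

Q_out ≈ 4.96 L/s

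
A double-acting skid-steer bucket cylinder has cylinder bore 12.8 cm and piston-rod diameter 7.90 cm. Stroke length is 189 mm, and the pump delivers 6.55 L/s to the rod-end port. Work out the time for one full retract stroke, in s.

t ≈ 0.230 s

Rod-side annular area A_ann = π/4 × (12.8² − 7.90²) = 79.66 cm^2
Swept volume V = A × L; t = V / Q = A·L / Q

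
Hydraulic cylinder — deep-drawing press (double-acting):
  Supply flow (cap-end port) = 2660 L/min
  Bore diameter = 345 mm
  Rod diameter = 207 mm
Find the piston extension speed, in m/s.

v ≈ 0.474 m/s

Cap-side area A_cap = π/4 × (345 mm)² = 93480 mm^2
v = Q / A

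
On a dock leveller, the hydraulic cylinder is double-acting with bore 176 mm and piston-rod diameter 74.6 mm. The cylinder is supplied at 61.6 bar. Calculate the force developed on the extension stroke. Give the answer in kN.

F ≈ 150 kN

Cap-side area A_cap = π/4 × (176 mm)² = 24330 mm^2
F = P × A_cap = 61.6 bar × A_cap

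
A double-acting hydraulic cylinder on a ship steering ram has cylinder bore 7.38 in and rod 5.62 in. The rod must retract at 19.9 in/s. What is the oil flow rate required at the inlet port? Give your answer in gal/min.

Rod-side annular area A_ann = π/4 × (7.38² − 5.62²) = 17.97 in^2
Q = A × v

Q ≈ 92.9 gal/min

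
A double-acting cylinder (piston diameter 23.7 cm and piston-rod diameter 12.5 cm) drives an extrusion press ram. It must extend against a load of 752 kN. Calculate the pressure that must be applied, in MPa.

Cap-side area A_cap = π/4 × (23.7 cm)² = 441.2 cm^2
P = F / A = 752 kN / A

P ≈ 17.0 MPa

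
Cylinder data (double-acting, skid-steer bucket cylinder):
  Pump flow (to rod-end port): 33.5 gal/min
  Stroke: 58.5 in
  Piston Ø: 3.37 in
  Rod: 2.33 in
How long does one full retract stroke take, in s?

Rod-side annular area A_ann = π/4 × (3.37² − 2.33²) = 4.656 in^2
Swept volume V = A × L; t = V / Q = A·L / Q

t ≈ 2.11 s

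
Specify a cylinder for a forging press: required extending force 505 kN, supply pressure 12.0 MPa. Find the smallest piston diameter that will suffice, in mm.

Extension force acts on the full piston face: F = P × (π/4)D².
D = √(4F / (πP)) = √(4 × 505 kN / (π × 12.0 MPa))

D ≈ 231 mm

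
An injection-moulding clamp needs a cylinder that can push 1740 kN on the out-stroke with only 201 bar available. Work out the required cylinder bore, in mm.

D ≈ 332 mm

Extension force acts on the full piston face: F = P × (π/4)D².
D = √(4F / (πP)) = √(4 × 1740 kN / (π × 201 bar))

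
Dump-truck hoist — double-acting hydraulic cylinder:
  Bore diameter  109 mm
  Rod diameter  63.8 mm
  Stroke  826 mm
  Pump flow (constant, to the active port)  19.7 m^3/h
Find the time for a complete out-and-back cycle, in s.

Cap-side area A_cap = π/4 × (109 mm)² = 9331 mm^2
Rod-side annular area A_ann = π/4 × (109² − 63.8²) = 6134 mm^2
t_ext = A_cap·L/Q = 1.409 s
t_ret = A_ann·L/Q = 0.9260 s
t_cycle = t_ext + t_ret

t ≈ 2.33 s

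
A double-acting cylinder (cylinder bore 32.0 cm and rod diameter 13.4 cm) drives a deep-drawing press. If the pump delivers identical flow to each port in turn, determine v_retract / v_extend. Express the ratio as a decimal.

v_ret/v_ext ≈ 1.21

Cap-side area A_cap = π/4 × (32.0 cm)² = 804.2 cm^2
Rod-side annular area A_ann = π/4 × (32.0² − 13.4²) = 663.2 cm^2
For equal Q, v ∝ 1/A, so v_ret/v_ext = A_cap/A_ann.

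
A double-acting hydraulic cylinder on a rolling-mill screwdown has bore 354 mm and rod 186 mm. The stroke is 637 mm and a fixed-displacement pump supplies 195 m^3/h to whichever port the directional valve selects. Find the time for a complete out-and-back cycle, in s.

Cap-side area A_cap = π/4 × (354 mm)² = 98420 mm^2
Rod-side annular area A_ann = π/4 × (354² − 186²) = 71250 mm^2
t_ext = A_cap·L/Q = 1.157 s
t_ret = A_ann·L/Q = 0.8379 s
t_cycle = t_ext + t_ret

t ≈ 2.00 s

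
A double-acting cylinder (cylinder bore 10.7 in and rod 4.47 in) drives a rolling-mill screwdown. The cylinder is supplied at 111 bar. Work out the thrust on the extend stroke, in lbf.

Cap-side area A_cap = π/4 × (10.7 in)² = 89.92 in^2
F = P × A_cap = 111 bar × A_cap

F ≈ 1.45e5 lbf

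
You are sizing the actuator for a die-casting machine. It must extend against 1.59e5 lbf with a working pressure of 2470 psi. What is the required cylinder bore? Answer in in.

Extension force acts on the full piston face: F = P × (π/4)D².
D = √(4F / (πP)) = √(4 × 1.59e5 lbf / (π × 2470 psi))

D ≈ 9.05 in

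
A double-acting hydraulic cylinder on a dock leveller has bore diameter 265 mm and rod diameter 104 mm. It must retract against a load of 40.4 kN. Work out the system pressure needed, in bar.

P ≈ 8.66 bar

Rod-side annular area A_ann = π/4 × (265² − 104²) = 46660 mm^2
Retraction: pressure acts on the annular area.
P = F / A = 40.4 kN / A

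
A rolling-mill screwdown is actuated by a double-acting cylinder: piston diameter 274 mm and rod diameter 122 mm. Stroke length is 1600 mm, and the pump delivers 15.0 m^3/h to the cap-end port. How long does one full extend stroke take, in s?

t ≈ 22.6 s

Cap-side area A_cap = π/4 × (274 mm)² = 58960 mm^2
Swept volume V = A × L; t = V / Q = A·L / Q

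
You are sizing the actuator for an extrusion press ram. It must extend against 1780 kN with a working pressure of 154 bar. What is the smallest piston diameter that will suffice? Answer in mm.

D ≈ 384 mm

Extension force acts on the full piston face: F = P × (π/4)D².
D = √(4F / (πP)) = √(4 × 1780 kN / (π × 154 bar))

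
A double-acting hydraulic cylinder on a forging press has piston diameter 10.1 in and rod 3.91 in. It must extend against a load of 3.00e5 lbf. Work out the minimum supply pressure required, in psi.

Cap-side area A_cap = π/4 × (10.1 in)² = 80.12 in^2
P = F / A = 3.00e5 lbf / A

P ≈ 3740 psi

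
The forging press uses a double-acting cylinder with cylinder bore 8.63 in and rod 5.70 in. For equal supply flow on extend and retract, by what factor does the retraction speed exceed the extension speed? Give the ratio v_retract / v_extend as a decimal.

v_ret/v_ext ≈ 1.77

Cap-side area A_cap = π/4 × (8.63 in)² = 58.49 in^2
Rod-side annular area A_ann = π/4 × (8.63² − 5.70²) = 32.98 in^2
For equal Q, v ∝ 1/A, so v_ret/v_ext = A_cap/A_ann.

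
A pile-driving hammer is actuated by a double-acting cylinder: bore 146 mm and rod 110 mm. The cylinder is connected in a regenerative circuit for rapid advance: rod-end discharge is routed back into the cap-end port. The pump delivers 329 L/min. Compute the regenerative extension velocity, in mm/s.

v ≈ 577 mm/s

In regeneration the rod-end outflow joins the pump flow into the cap end, so the net volume the pump must supply per unit advance equals the rod cross-section area.
Rod cross-section A_rod = π/4 × (110 mm)² = 9503 mm^2
v = Q_pump / A_rod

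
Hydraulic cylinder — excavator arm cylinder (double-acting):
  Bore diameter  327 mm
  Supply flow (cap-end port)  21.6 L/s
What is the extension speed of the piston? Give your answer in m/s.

v ≈ 0.257 m/s

Cap-side area A_cap = π/4 × (327 mm)² = 83980 mm^2
v = Q / A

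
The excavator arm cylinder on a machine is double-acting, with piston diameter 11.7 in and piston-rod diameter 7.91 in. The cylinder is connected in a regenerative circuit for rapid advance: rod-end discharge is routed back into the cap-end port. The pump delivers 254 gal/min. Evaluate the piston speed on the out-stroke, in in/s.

v ≈ 19.9 in/s

In regeneration the rod-end outflow joins the pump flow into the cap end, so the net volume the pump must supply per unit advance equals the rod cross-section area.
Rod cross-section A_rod = π/4 × (7.91 in)² = 49.14 in^2
v = Q_pump / A_rod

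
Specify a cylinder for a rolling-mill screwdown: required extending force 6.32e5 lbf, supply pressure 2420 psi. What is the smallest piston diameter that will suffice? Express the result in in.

D ≈ 18.2 in

Extension force acts on the full piston face: F = P × (π/4)D².
D = √(4F / (πP)) = √(4 × 6.32e5 lbf / (π × 2420 psi))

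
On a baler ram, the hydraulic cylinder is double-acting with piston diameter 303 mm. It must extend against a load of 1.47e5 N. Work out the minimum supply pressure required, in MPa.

P ≈ 2.04 MPa

Cap-side area A_cap = π/4 × (303 mm)² = 72110 mm^2
P = F / A = 1.47e5 N / A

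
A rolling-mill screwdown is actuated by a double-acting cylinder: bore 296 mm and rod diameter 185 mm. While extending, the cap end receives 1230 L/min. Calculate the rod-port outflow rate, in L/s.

Q_out ≈ 12.5 L/s

Cap-side area A_cap = π/4 × (296 mm)² = 68810 mm^2
Rod-side annular area A_ann = π/4 × (296² − 185²) = 41930 mm^2
Piston speed v = Q_in/A_cap; rod-end outflow Q_out = v × A_ann = Q_in × A_ann/A_cap.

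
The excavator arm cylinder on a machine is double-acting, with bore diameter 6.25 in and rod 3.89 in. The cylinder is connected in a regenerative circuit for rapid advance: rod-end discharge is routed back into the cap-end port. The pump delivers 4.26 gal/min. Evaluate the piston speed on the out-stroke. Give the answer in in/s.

In regeneration the rod-end outflow joins the pump flow into the cap end, so the net volume the pump must supply per unit advance equals the rod cross-section area.
Rod cross-section A_rod = π/4 × (3.89 in)² = 11.88 in^2
v = Q_pump / A_rod

v ≈ 1.38 in/s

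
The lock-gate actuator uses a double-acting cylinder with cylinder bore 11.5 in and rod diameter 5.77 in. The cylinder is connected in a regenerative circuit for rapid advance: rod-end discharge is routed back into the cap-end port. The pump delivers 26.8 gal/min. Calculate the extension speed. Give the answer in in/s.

In regeneration the rod-end outflow joins the pump flow into the cap end, so the net volume the pump must supply per unit advance equals the rod cross-section area.
Rod cross-section A_rod = π/4 × (5.77 in)² = 26.15 in^2
v = Q_pump / A_rod

v ≈ 3.95 in/s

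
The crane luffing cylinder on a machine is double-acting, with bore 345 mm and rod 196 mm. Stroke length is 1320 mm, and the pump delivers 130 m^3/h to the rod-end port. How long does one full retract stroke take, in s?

t ≈ 2.31 s

Rod-side annular area A_ann = π/4 × (345² − 196²) = 63310 mm^2
Swept volume V = A × L; t = V / Q = A·L / Q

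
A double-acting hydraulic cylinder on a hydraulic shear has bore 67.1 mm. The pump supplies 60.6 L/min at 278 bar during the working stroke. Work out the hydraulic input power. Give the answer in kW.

W ≈ 28.1 kW

Hydraulic power = P × Q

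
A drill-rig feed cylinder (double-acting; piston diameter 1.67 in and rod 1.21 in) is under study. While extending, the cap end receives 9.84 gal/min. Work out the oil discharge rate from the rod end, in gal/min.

Q_out ≈ 4.67 gal/min

Cap-side area A_cap = π/4 × (1.67 in)² = 2.190 in^2
Rod-side annular area A_ann = π/4 × (1.67² − 1.21²) = 1.040 in^2
Piston speed v = Q_in/A_cap; rod-end outflow Q_out = v × A_ann = Q_in × A_ann/A_cap.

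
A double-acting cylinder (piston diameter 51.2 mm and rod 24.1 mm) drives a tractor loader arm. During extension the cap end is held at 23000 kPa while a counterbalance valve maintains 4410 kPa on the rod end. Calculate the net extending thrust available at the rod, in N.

F ≈ 40300 N

Cap-side area A_cap = π/4 × (51.2 mm)² = 2059 mm^2
Rod-side annular area A_ann = π/4 × (51.2² − 24.1²) = 1603 mm^2
Net thrust = P_cap·A_cap − P_rod·A_ann = 47350 N − 7068 N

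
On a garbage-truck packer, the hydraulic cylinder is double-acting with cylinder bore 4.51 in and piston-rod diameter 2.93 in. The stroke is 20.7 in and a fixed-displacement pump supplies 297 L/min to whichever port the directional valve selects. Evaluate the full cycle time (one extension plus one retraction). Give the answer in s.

t ≈ 1.73 s

Cap-side area A_cap = π/4 × (4.51 in)² = 15.98 in^2
Rod-side annular area A_ann = π/4 × (4.51² − 2.93²) = 9.233 in^2
t_ext = A_cap·L/Q = 1.095 s
t_ret = A_ann·L/Q = 0.6327 s
t_cycle = t_ext + t_ret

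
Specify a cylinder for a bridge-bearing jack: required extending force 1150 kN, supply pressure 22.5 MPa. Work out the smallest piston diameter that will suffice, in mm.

D ≈ 255 mm

Extension force acts on the full piston face: F = P × (π/4)D².
D = √(4F / (πP)) = √(4 × 1150 kN / (π × 22.5 MPa))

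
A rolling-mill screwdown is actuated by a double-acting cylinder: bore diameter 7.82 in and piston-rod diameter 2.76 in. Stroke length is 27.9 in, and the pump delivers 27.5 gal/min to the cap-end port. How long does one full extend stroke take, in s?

t ≈ 12.7 s

Cap-side area A_cap = π/4 × (7.82 in)² = 48.03 in^2
Swept volume V = A × L; t = V / Q = A·L / Q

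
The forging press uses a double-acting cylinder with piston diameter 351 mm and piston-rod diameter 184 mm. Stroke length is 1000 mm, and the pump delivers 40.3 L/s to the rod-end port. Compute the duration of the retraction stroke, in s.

t ≈ 1.74 s

Rod-side annular area A_ann = π/4 × (351² − 184²) = 70170 mm^2
Swept volume V = A × L; t = V / Q = A·L / Q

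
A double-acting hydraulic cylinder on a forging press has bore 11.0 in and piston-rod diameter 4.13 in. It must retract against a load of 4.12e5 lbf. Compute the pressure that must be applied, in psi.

Rod-side annular area A_ann = π/4 × (11.0² − 4.13²) = 81.64 in^2
Retraction: pressure acts on the annular area.
P = F / A = 4.12e5 lbf / A

P ≈ 5050 psi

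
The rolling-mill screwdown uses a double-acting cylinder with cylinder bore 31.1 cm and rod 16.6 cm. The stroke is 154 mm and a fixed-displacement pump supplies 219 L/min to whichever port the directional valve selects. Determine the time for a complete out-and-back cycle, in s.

t ≈ 5.50 s

Cap-side area A_cap = π/4 × (31.1 cm)² = 759.6 cm^2
Rod-side annular area A_ann = π/4 × (31.1² − 16.6²) = 543.2 cm^2
t_ext = A_cap·L/Q = 3.205 s
t_ret = A_ann·L/Q = 2.292 s
t_cycle = t_ext + t_ret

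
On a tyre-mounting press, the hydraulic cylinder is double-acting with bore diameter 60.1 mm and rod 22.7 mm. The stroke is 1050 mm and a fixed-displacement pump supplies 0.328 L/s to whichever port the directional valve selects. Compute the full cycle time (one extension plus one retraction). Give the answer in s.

t ≈ 16.9 s

Cap-side area A_cap = π/4 × (60.1 mm)² = 2837 mm^2
Rod-side annular area A_ann = π/4 × (60.1² − 22.7²) = 2432 mm^2
t_ext = A_cap·L/Q = 9.081 s
t_ret = A_ann·L/Q = 7.786 s
t_cycle = t_ext + t_ret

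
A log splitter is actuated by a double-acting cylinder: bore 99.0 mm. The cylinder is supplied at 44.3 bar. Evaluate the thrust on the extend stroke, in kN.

F ≈ 34.1 kN

Cap-side area A_cap = π/4 × (99.0 mm)² = 7698 mm^2
F = P × A_cap = 44.3 bar × A_cap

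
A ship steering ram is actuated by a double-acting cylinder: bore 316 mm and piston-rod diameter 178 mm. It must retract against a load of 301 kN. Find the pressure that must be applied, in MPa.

P ≈ 5.62 MPa

Rod-side annular area A_ann = π/4 × (316² − 178²) = 53540 mm^2
Retraction: pressure acts on the annular area.
P = F / A = 301 kN / A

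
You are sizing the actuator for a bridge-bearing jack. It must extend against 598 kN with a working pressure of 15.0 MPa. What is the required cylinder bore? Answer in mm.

Extension force acts on the full piston face: F = P × (π/4)D².
D = √(4F / (πP)) = √(4 × 598 kN / (π × 15.0 MPa))

D ≈ 225 mm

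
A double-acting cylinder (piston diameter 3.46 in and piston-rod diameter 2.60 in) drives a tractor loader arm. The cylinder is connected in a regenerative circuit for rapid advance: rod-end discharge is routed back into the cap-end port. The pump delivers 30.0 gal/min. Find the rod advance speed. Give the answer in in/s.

In regeneration the rod-end outflow joins the pump flow into the cap end, so the net volume the pump must supply per unit advance equals the rod cross-section area.
Rod cross-section A_rod = π/4 × (2.60 in)² = 5.309 in^2
v = Q_pump / A_rod

v ≈ 21.8 in/s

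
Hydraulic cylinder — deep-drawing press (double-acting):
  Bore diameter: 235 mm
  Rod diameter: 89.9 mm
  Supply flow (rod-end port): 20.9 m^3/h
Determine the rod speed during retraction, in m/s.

v ≈ 0.157 m/s

Rod-side annular area A_ann = π/4 × (235² − 89.9²) = 37030 mm^2
Flow into the rod-end port fills the annular volume.
v = Q / A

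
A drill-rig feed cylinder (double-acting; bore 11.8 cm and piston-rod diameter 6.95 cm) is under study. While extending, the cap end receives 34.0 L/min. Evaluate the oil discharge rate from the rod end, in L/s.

Cap-side area A_cap = π/4 × (11.8 cm)² = 109.4 cm^2
Rod-side annular area A_ann = π/4 × (11.8² − 6.95²) = 71.42 cm^2
Piston speed v = Q_in/A_cap; rod-end outflow Q_out = v × A_ann = Q_in × A_ann/A_cap.

Q_out ≈ 0.370 L/s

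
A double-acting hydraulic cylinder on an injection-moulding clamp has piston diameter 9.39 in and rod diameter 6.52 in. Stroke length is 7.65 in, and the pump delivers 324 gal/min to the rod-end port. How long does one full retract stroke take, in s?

t ≈ 0.220 s

Rod-side annular area A_ann = π/4 × (9.39² − 6.52²) = 35.86 in^2
Swept volume V = A × L; t = V / Q = A·L / Q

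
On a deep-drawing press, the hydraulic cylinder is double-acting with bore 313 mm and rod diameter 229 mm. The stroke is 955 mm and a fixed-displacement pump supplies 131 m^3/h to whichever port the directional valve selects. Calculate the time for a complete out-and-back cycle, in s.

Cap-side area A_cap = π/4 × (313 mm)² = 76940 mm^2
Rod-side annular area A_ann = π/4 × (313² − 229²) = 35760 mm^2
t_ext = A_cap·L/Q = 2.019 s
t_ret = A_ann·L/Q = 0.9384 s
t_cycle = t_ext + t_ret

t ≈ 2.96 s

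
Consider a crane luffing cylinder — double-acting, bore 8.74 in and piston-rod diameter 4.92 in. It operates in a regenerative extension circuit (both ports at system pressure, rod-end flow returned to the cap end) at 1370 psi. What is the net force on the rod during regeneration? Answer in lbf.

F ≈ 26000 lbf

With equal pressure on both faces, forces on the annular region cancel; the net push is pressure × rod cross-section.
Rod cross-section A_rod = π/4 × (4.92 in)² = 19.01 in^2
F = P × A_rod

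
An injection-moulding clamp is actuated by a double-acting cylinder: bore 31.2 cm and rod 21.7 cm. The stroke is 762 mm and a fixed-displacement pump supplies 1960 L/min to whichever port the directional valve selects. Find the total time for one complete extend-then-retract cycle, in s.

t ≈ 2.70 s

Cap-side area A_cap = π/4 × (31.2 cm)² = 764.5 cm^2
Rod-side annular area A_ann = π/4 × (31.2² − 21.7²) = 394.7 cm^2
t_ext = A_cap·L/Q = 1.783 s
t_ret = A_ann·L/Q = 0.9207 s
t_cycle = t_ext + t_ret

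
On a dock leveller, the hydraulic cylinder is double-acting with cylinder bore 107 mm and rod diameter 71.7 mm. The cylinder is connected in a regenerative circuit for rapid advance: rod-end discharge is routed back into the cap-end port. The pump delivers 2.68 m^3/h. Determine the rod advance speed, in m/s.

In regeneration the rod-end outflow joins the pump flow into the cap end, so the net volume the pump must supply per unit advance equals the rod cross-section area.
Rod cross-section A_rod = π/4 × (71.7 mm)² = 4038 mm^2
v = Q_pump / A_rod

v ≈ 0.184 m/s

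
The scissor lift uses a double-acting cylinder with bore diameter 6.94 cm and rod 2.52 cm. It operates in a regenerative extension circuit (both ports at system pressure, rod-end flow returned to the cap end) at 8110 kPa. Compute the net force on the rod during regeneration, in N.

F ≈ 4040 N

With equal pressure on both faces, forces on the annular region cancel; the net push is pressure × rod cross-section.
Rod cross-section A_rod = π/4 × (2.52 cm)² = 4.988 cm^2
F = P × A_rod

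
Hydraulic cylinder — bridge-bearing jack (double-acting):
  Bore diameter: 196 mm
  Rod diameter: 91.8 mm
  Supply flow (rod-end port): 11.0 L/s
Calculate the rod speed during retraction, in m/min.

Rod-side annular area A_ann = π/4 × (196² − 91.8²) = 23550 mm^2
Flow into the rod-end port fills the annular volume.
v = Q / A

v ≈ 28.0 m/min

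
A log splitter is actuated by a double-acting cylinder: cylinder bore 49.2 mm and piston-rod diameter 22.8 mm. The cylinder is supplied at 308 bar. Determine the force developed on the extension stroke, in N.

F ≈ 58600 N

Cap-side area A_cap = π/4 × (49.2 mm)² = 1901 mm^2
F = P × A_cap = 308 bar × A_cap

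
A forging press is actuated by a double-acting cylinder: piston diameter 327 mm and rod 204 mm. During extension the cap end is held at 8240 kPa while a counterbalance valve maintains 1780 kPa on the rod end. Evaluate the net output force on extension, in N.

F ≈ 6.01e5 N

Cap-side area A_cap = π/4 × (327 mm)² = 83980 mm^2
Rod-side annular area A_ann = π/4 × (327² − 204²) = 51300 mm^2
Net thrust = P_cap·A_cap − P_rod·A_ann = 6.920e5 N − 91310 N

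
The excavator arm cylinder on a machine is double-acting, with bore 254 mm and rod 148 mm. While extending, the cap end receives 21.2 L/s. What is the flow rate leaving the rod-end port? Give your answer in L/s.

Q_out ≈ 14.0 L/s

Cap-side area A_cap = π/4 × (254 mm)² = 50670 mm^2
Rod-side annular area A_ann = π/4 × (254² − 148²) = 33470 mm^2
Piston speed v = Q_in/A_cap; rod-end outflow Q_out = v × A_ann = Q_in × A_ann/A_cap.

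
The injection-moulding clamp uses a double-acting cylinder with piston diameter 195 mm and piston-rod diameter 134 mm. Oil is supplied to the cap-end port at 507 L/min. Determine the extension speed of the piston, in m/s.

Cap-side area A_cap = π/4 × (195 mm)² = 29860 mm^2
v = Q / A

v ≈ 0.283 m/s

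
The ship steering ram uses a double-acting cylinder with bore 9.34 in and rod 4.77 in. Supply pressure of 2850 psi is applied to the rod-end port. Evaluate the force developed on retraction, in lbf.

F ≈ 1.44e5 lbf

Rod-side annular area A_ann = π/4 × (9.34² − 4.77²) = 50.64 in^2
On retraction the pressure acts on the annular area (bore minus rod).
F = P × A_ann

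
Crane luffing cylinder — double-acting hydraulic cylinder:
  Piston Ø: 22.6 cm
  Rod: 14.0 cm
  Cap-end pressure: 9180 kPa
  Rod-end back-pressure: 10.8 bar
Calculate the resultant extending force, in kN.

Cap-side area A_cap = π/4 × (22.6 cm)² = 401.1 cm^2
Rod-side annular area A_ann = π/4 × (22.6² − 14.0²) = 247.2 cm^2
Net thrust = P_cap·A_cap − P_rod·A_ann = 368.3 kN − 26.70 kN

F ≈ 342 kN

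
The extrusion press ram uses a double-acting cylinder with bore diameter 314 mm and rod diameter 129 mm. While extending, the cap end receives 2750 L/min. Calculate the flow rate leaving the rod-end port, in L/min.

Cap-side area A_cap = π/4 × (314 mm)² = 77440 mm^2
Rod-side annular area A_ann = π/4 × (314² − 129²) = 64370 mm^2
Piston speed v = Q_in/A_cap; rod-end outflow Q_out = v × A_ann = Q_in × A_ann/A_cap.

Q_out ≈ 2290 L/min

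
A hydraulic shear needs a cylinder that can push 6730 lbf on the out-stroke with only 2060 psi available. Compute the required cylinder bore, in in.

D ≈ 2.04 in

Extension force acts on the full piston face: F = P × (π/4)D².
D = √(4F / (πP)) = √(4 × 6730 lbf / (π × 2060 psi))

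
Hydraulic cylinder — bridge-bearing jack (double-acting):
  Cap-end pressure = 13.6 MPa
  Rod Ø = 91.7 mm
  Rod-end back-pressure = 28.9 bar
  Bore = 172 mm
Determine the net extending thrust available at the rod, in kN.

F ≈ 268 kN

Cap-side area A_cap = π/4 × (172 mm)² = 23240 mm^2
Rod-side annular area A_ann = π/4 × (172² − 91.7²) = 16630 mm^2
Net thrust = P_cap·A_cap − P_rod·A_ann = 316.0 kN − 48.06 kN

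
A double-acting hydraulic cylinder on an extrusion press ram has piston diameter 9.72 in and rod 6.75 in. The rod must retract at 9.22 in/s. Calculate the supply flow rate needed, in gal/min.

Q ≈ 92.0 gal/min

Rod-side annular area A_ann = π/4 × (9.72² − 6.75²) = 38.42 in^2
Q = A × v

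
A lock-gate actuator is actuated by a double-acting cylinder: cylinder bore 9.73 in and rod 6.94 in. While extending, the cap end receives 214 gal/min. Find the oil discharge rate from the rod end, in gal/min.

Q_out ≈ 105 gal/min

Cap-side area A_cap = π/4 × (9.73 in)² = 74.36 in^2
Rod-side annular area A_ann = π/4 × (9.73² − 6.94²) = 36.53 in^2
Piston speed v = Q_in/A_cap; rod-end outflow Q_out = v × A_ann = Q_in × A_ann/A_cap.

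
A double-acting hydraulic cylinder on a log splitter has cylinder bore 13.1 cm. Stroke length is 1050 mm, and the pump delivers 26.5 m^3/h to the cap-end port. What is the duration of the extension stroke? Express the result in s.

Cap-side area A_cap = π/4 × (13.1 cm)² = 134.8 cm^2
Swept volume V = A × L; t = V / Q = A·L / Q

t ≈ 1.92 s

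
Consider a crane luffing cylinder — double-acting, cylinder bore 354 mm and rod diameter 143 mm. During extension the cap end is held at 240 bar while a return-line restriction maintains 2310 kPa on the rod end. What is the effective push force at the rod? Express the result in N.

F ≈ 2.17e6 N

Cap-side area A_cap = π/4 × (354 mm)² = 98420 mm^2
Rod-side annular area A_ann = π/4 × (354² − 143²) = 82360 mm^2
Net thrust = P_cap·A_cap − P_rod·A_ann = 2.362e6 N − 1.903e5 N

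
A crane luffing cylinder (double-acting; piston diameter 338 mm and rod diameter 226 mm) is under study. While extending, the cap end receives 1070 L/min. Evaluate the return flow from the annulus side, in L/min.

Cap-side area A_cap = π/4 × (338 mm)² = 89730 mm^2
Rod-side annular area A_ann = π/4 × (338² − 226²) = 49610 mm^2
Piston speed v = Q_in/A_cap; rod-end outflow Q_out = v × A_ann = Q_in × A_ann/A_cap.

Q_out ≈ 592 L/min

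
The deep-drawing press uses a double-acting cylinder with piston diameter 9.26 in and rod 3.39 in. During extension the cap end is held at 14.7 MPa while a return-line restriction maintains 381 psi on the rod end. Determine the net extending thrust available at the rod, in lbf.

F ≈ 1.21e5 lbf

Cap-side area A_cap = π/4 × (9.26 in)² = 67.35 in^2
Rod-side annular area A_ann = π/4 × (9.26² − 3.39²) = 58.32 in^2
Net thrust = P_cap·A_cap − P_rod·A_ann = 1.436e5 lbf − 22220 lbf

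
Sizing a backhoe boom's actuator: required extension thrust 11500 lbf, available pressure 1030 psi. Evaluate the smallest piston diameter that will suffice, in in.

D ≈ 3.77 in

Extension force acts on the full piston face: F = P × (π/4)D².
D = √(4F / (πP)) = √(4 × 11500 lbf / (π × 1030 psi))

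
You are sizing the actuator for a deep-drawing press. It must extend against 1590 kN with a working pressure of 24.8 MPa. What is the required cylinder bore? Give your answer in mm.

Extension force acts on the full piston face: F = P × (π/4)D².
D = √(4F / (πP)) = √(4 × 1590 kN / (π × 24.8 MPa))

D ≈ 286 mm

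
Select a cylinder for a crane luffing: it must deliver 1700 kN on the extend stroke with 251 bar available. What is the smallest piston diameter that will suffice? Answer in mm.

Extension force acts on the full piston face: F = P × (π/4)D².
D = √(4F / (πP)) = √(4 × 1700 kN / (π × 251 bar))

D ≈ 294 mm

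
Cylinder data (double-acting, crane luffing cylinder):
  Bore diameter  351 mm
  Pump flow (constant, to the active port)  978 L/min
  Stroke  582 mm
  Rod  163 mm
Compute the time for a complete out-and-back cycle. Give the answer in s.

Cap-side area A_cap = π/4 × (351 mm)² = 96760 mm^2
Rod-side annular area A_ann = π/4 × (351² − 163²) = 75890 mm^2
t_ext = A_cap·L/Q = 3.455 s
t_ret = A_ann·L/Q = 2.710 s
t_cycle = t_ext + t_ret

t ≈ 6.16 s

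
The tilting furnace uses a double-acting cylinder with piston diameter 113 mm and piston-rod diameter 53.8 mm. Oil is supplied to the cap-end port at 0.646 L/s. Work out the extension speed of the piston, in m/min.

v ≈ 3.86 m/min

Cap-side area A_cap = π/4 × (113 mm)² = 10030 mm^2
v = Q / A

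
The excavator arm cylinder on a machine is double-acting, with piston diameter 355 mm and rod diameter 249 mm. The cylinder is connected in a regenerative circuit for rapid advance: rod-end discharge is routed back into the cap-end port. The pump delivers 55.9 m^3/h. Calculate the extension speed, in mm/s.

v ≈ 319 mm/s

In regeneration the rod-end outflow joins the pump flow into the cap end, so the net volume the pump must supply per unit advance equals the rod cross-section area.
Rod cross-section A_rod = π/4 × (249 mm)² = 48700 mm^2
v = Q_pump / A_rod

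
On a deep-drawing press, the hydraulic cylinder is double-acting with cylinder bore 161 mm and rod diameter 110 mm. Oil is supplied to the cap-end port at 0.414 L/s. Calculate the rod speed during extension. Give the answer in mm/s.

Cap-side area A_cap = π/4 × (161 mm)² = 20360 mm^2
v = Q / A

v ≈ 20.3 mm/s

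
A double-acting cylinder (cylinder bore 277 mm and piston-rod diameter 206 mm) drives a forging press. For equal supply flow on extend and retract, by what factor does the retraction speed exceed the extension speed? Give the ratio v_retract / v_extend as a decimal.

Cap-side area A_cap = π/4 × (277 mm)² = 60260 mm^2
Rod-side annular area A_ann = π/4 × (277² − 206²) = 26930 mm^2
For equal Q, v ∝ 1/A, so v_ret/v_ext = A_cap/A_ann.

v_ret/v_ext ≈ 2.24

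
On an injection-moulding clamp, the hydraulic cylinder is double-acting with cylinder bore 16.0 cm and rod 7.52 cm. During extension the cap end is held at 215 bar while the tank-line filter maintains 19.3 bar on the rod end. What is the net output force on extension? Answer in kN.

F ≈ 402 kN

Cap-side area A_cap = π/4 × (16.0 cm)² = 201.1 cm^2
Rod-side annular area A_ann = π/4 × (16.0² − 7.52²) = 156.6 cm^2
Net thrust = P_cap·A_cap − P_rod·A_ann = 432.3 kN − 30.23 kN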